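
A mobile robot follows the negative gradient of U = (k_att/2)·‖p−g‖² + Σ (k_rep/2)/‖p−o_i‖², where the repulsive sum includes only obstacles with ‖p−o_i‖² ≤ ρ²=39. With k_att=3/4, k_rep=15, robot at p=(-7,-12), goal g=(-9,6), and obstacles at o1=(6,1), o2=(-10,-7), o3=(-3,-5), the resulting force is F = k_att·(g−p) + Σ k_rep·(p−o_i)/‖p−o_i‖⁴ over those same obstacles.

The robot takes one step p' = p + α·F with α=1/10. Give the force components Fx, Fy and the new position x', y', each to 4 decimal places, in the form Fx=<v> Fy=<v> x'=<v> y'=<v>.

Fx=-1.4611 Fy=13.4351 x'=-7.1461 y'=-10.6565

F_att = 3/4·(g−p) = 3/4·(-2,18) = (-1.5000,13.5000)
o1: d²=338 > ρ²=39 → inactive
o2: d²=34 ≤ ρ²=39; F_rep = 15·(3,-5)/34² = (0.0389,-0.0649)
o3: d²=65 > ρ²=39 → inactive
F = F_att + ΣF_rep = (-1.4611,13.4351)
p' = p + 1/10·F = (-7.1461,-10.6565)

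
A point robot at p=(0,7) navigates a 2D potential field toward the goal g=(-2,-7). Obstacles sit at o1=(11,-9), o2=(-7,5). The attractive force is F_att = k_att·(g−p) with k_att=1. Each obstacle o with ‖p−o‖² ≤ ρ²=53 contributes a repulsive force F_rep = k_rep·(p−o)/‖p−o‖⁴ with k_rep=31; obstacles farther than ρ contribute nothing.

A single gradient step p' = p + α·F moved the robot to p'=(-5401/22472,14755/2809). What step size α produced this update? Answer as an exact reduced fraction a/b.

α = 1/8

F_att = 1·(g−p) = 1·(-2,-14) = (-2.0000,-14.0000)
o1: d²=377 > ρ²=53 → inactive
o2: d²=53 ≤ ρ²=53; F_rep = 31·(7,2)/53² = (0.0773,0.0221)
F = F_att + ΣF_rep = (-1.9227,-13.9779)
Δp = p'−p = (-0.2403,-1.7472); α = Δx/Fx = (-5401/22472) / (-5401/2809) = 1/8
check: Δy/Fy = (-4908/2809) / (-39264/2809) = 1/8 ✓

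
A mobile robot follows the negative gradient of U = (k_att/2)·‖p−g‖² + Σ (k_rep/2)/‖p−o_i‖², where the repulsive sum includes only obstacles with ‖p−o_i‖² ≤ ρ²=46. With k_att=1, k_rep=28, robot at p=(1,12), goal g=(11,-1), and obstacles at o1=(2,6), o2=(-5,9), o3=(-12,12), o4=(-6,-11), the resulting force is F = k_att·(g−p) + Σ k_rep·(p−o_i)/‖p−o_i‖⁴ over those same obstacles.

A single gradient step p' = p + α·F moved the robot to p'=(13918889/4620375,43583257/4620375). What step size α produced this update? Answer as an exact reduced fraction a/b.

α = 1/5

F_att = 1·(g−p) = 1·(10,-13) = (10.0000,-13.0000)
o1: d²=37 ≤ ρ²=46; F_rep = 28·(-1,6)/37² = (-0.0205,0.1227)
o2: d²=45 ≤ ρ²=46; F_rep = 28·(6,3)/45² = (0.0830,0.0415)
o3: d²=169 > ρ²=46 → inactive
o4: d²=578 > ρ²=46 → inactive
F = F_att + ΣF_rep = (10.0625,-12.8358)
Δp = p'−p = (2.0125,-2.5672); α = Δx/Fx = (9298514/4620375) / (9298514/924075) = 1/5
check: Δy/Fy = (-11861243/4620375) / (-11861243/924075) = 1/5 ✓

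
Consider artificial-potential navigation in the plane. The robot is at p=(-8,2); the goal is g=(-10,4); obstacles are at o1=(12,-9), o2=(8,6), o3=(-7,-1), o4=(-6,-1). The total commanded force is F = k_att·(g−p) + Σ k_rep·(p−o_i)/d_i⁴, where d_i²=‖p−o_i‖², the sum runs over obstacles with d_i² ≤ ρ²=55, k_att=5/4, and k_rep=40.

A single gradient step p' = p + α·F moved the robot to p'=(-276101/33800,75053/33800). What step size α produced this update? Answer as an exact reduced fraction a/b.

F_att = 5/4·(g−p) = 5/4·(-2,2) = (-2.5000,2.5000)
o1: d²=521 > ρ²=55 → inactive
o2: d²=272 > ρ²=55 → inactive
o3: d²=10 ≤ ρ²=55; F_rep = 40·(-1,3)/10² = (-0.4000,1.2000)
o4: d²=13 ≤ ρ²=55; F_rep = 40·(-2,3)/13² = (-0.4734,0.7101)
F = F_att + ΣF_rep = (-3.3734,4.4101)
Δp = p'−p = (-0.1687,0.2205); α = Δx/Fx = (-5701/33800) / (-5701/1690) = 1/20
check: Δy/Fy = (7453/33800) / (7453/1690) = 1/20 ✓

α = 1/20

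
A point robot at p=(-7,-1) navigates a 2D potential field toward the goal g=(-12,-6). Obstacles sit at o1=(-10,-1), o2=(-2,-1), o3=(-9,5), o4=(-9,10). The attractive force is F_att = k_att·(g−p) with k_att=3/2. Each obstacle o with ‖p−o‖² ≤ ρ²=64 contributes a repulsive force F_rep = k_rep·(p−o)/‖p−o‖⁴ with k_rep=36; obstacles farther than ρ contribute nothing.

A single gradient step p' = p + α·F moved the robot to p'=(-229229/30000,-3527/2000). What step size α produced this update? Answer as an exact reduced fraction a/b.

F_att = 3/2·(g−p) = 3/2·(-5,-5) = (-7.5000,-7.5000)
o1: d²=9 ≤ ρ²=64; F_rep = 36·(3,0)/9² = (1.3333,0.0000)
o2: d²=25 ≤ ρ²=64; F_rep = 36·(-5,0)/25² = (-0.2880,0.0000)
o3: d²=40 ≤ ρ²=64; F_rep = 36·(2,-6)/40² = (0.0450,-0.1350)
o4: d²=125 > ρ²=64 → inactive
F = F_att + ΣF_rep = (-6.4097,-7.6350)
Δp = p'−p = (-0.6410,-0.7635); α = Δx/Fx = (-19229/30000) / (-19229/3000) = 1/10
check: Δy/Fy = (-1527/2000) / (-1527/200) = 1/10 ✓

α = 1/10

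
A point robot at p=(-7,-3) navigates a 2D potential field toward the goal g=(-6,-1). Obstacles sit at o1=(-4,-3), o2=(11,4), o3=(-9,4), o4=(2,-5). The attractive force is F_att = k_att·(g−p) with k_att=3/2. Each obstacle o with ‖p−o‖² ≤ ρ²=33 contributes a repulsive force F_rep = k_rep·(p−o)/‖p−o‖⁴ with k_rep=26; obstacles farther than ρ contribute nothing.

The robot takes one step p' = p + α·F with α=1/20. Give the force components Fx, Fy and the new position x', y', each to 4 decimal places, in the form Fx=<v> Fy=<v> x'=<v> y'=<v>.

Fx=0.5370 Fy=3.0000 x'=-6.9731 y'=-2.8500

F_att = 3/2·(g−p) = 3/2·(1,2) = (1.5000,3.0000)
o1: d²=9 ≤ ρ²=33; F_rep = 26·(-3,0)/9² = (-0.9630,0.0000)
o2: d²=373 > ρ²=33 → inactive
o3: d²=53 > ρ²=33 → inactive
o4: d²=85 > ρ²=33 → inactive
F = F_att + ΣF_rep = (0.5370,3.0000)
p' = p + 1/20·F = (-6.9731,-2.8500)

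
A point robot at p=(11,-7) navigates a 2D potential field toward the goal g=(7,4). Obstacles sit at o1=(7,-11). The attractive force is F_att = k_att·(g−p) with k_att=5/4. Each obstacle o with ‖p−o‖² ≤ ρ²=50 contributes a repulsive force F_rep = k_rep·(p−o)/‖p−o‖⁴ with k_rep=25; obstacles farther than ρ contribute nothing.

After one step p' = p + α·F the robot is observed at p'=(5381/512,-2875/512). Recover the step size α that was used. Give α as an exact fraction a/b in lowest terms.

F_att = 5/4·(g−p) = 5/4·(-4,11) = (-5.0000,13.7500)
o1: d²=32 ≤ ρ²=50; F_rep = 25·(4,4)/32² = (0.0977,0.0977)
F = F_att + ΣF_rep = (-4.9023,13.8477)
Δp = p'−p = (-0.4902,1.3848); α = Δx/Fx = (-251/512) / (-1255/256) = 1/10
check: Δy/Fy = (709/512) / (3545/256) = 1/10 ✓

α = 1/10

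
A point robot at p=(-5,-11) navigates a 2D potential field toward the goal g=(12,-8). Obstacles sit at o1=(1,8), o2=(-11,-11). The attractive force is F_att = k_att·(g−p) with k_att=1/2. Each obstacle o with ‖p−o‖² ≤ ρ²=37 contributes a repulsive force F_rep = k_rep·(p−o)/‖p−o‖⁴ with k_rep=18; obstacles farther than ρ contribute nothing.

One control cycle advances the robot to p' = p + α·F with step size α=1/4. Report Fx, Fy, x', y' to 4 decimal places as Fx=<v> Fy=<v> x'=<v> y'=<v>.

Fx=8.5833 Fy=1.5000 x'=-2.8542 y'=-10.6250

F_att = 1/2·(g−p) = 1/2·(17,3) = (8.5000,1.5000)
o1: d²=397 > ρ²=37 → inactive
o2: d²=36 ≤ ρ²=37; F_rep = 18·(6,0)/36² = (0.0833,0.0000)
F = F_att + ΣF_rep = (8.5833,1.5000)
p' = p + 1/4·F = (-2.8542,-10.6250)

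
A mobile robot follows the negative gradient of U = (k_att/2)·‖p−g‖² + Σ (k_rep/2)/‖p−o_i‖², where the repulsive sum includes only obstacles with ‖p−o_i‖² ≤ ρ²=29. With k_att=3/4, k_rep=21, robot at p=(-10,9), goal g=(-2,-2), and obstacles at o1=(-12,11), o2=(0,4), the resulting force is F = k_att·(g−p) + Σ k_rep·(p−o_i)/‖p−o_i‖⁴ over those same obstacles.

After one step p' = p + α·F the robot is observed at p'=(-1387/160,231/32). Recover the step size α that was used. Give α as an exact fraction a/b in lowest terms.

α = 1/5

F_att = 3/4·(g−p) = 3/4·(8,-11) = (6.0000,-8.2500)
o1: d²=8 ≤ ρ²=29; F_rep = 21·(2,-2)/8² = (0.6562,-0.6562)
o2: d²=125 > ρ²=29 → inactive
F = F_att + ΣF_rep = (6.6562,-8.9062)
Δp = p'−p = (1.3313,-1.7812); α = Δx/Fx = (213/160) / (213/32) = 1/5
check: Δy/Fy = (-57/32) / (-285/32) = 1/5 ✓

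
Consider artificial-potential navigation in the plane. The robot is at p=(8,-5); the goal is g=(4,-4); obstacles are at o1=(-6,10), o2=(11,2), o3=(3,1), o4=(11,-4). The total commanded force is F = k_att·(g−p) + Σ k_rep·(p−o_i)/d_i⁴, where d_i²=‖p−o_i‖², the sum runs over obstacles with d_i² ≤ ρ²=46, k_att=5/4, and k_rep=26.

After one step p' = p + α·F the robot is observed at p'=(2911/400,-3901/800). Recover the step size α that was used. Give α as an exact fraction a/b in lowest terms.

F_att = 5/4·(g−p) = 5/4·(-4,1) = (-5.0000,1.2500)
o1: d²=421 > ρ²=46 → inactive
o2: d²=58 > ρ²=46 → inactive
o3: d²=61 > ρ²=46 → inactive
o4: d²=10 ≤ ρ²=46; F_rep = 26·(-3,-1)/10² = (-0.7800,-0.2600)
F = F_att + ΣF_rep = (-5.7800,0.9900)
Δp = p'−p = (-0.7225,0.1237); α = Δx/Fx = (-289/400) / (-289/50) = 1/8
check: Δy/Fy = (99/800) / (99/100) = 1/8 ✓

α = 1/8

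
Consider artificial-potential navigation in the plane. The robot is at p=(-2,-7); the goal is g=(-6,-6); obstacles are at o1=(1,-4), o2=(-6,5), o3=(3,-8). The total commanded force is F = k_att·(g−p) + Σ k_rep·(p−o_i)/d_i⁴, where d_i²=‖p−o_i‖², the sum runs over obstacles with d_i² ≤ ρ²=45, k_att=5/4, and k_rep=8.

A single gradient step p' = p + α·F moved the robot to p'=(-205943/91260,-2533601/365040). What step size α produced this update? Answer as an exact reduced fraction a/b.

F_att = 5/4·(g−p) = 5/4·(-4,1) = (-5.0000,1.2500)
o1: d²=18 ≤ ρ²=45; F_rep = 8·(-3,-3)/18² = (-0.0741,-0.0741)
o2: d²=160 > ρ²=45 → inactive
o3: d²=26 ≤ ρ²=45; F_rep = 8·(-5,1)/26² = (-0.0592,0.0118)
F = F_att + ΣF_rep = (-5.1332,1.1878)
Δp = p'−p = (-0.2567,0.0594); α = Δx/Fx = (-23423/91260) / (-23423/4563) = 1/20
check: Δy/Fy = (21679/365040) / (21679/18252) = 1/20 ✓

α = 1/20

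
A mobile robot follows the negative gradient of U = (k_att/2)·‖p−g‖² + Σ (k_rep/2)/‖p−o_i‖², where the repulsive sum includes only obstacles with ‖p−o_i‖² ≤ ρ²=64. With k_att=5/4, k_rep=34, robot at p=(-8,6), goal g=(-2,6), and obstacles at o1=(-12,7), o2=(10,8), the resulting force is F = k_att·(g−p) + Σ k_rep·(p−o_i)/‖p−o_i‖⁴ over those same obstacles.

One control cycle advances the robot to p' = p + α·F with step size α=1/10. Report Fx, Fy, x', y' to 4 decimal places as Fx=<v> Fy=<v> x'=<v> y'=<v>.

Fx=7.9706 Fy=-0.1176 x'=-7.2029 y'=5.9882

F_att = 5/4·(g−p) = 5/4·(6,0) = (7.5000,0.0000)
o1: d²=17 ≤ ρ²=64; F_rep = 34·(4,-1)/17² = (0.4706,-0.1176)
o2: d²=328 > ρ²=64 → inactive
F = F_att + ΣF_rep = (7.9706,-0.1176)
p' = p + 1/10·F = (-7.2029,5.9882)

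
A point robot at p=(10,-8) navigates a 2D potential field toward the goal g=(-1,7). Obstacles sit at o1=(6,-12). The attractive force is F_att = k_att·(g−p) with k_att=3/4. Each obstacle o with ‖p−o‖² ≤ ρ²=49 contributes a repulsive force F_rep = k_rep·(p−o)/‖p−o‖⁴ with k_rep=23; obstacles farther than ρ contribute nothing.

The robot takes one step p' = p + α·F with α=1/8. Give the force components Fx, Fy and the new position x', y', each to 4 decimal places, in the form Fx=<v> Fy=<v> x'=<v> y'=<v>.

F_att = 3/4·(g−p) = 3/4·(-11,15) = (-8.2500,11.2500)
o1: d²=32 ≤ ρ²=49; F_rep = 23·(4,4)/32² = (0.0898,0.0898)
F = F_att + ΣF_rep = (-8.1602,11.3398)
p' = p + 1/8·F = (8.9800,-6.5825)

Fx=-8.1602 Fy=11.3398 x'=8.9800 y'=-6.5825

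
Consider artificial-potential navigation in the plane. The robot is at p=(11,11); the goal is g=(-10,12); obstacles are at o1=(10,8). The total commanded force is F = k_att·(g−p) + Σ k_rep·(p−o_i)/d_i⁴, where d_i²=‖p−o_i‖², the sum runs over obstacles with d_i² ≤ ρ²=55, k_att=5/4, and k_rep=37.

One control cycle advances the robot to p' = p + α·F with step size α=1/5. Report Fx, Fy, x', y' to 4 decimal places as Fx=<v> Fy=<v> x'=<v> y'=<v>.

Fx=-25.8800 Fy=2.3600 x'=5.8240 y'=11.4720

F_att = 5/4·(g−p) = 5/4·(-21,1) = (-26.2500,1.2500)
o1: d²=10 ≤ ρ²=55; F_rep = 37·(1,3)/10² = (0.3700,1.1100)
F = F_att + ΣF_rep = (-25.8800,2.3600)
p' = p + 1/5·F = (5.8240,11.4720)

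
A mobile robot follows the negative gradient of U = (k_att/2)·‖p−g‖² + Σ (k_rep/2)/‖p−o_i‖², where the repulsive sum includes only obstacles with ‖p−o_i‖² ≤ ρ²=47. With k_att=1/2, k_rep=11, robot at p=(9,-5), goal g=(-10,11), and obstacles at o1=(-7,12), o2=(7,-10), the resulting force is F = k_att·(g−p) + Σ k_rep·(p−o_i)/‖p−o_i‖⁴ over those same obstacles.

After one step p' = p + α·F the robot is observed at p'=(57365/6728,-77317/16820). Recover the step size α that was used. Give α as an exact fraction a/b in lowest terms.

α = 1/20

F_att = 1/2·(g−p) = 1/2·(-19,16) = (-9.5000,8.0000)
o1: d²=545 > ρ²=47 → inactive
o2: d²=29 ≤ ρ²=47; F_rep = 11·(2,5)/29² = (0.0262,0.0654)
F = F_att + ΣF_rep = (-9.4738,8.0654)
Δp = p'−p = (-0.4737,0.4033); α = Δx/Fx = (-3187/6728) / (-15935/1682) = 1/20
check: Δy/Fy = (6783/16820) / (6783/841) = 1/20 ✓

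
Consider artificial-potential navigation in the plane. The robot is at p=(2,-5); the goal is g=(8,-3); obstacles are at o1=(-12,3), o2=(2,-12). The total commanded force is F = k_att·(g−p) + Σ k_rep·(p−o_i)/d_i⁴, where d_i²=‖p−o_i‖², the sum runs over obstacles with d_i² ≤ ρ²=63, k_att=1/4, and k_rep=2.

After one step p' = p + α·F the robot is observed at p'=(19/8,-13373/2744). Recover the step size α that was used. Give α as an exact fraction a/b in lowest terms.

α = 1/4

F_att = 1/4·(g−p) = 1/4·(6,2) = (1.5000,0.5000)
o1: d²=260 > ρ²=63 → inactive
o2: d²=49 ≤ ρ²=63; F_rep = 2·(0,7)/49² = (0.0000,0.0058)
F = F_att + ΣF_rep = (1.5000,0.5058)
Δp = p'−p = (0.3750,0.1265); α = Δx/Fx = (3/8) / (3/2) = 1/4
check: Δy/Fy = (347/2744) / (347/686) = 1/4 ✓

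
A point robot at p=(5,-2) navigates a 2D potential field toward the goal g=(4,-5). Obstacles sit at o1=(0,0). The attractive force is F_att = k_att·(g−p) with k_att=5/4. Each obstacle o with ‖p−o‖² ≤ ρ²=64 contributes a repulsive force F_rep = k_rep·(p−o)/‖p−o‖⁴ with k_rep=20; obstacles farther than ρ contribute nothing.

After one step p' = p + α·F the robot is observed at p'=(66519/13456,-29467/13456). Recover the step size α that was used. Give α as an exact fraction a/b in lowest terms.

F_att = 5/4·(g−p) = 5/4·(-1,-3) = (-1.2500,-3.7500)
o1: d²=29 ≤ ρ²=64; F_rep = 20·(5,-2)/29² = (0.1189,-0.0476)
F = F_att + ΣF_rep = (-1.1311,-3.7976)
Δp = p'−p = (-0.0566,-0.1899); α = Δx/Fx = (-761/13456) / (-3805/3364) = 1/20
check: Δy/Fy = (-2555/13456) / (-12775/3364) = 1/20 ✓

α = 1/20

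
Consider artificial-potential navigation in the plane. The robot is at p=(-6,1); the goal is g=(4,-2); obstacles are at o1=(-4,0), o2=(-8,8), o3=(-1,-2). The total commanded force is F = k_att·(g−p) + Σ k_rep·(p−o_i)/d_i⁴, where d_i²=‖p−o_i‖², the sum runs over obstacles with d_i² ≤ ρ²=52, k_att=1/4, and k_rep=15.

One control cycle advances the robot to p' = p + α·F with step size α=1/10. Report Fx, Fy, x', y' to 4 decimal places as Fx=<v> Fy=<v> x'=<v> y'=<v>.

F_att = 1/4·(g−p) = 1/4·(10,-3) = (2.5000,-0.7500)
o1: d²=5 ≤ ρ²=52; F_rep = 15·(-2,1)/5² = (-1.2000,0.6000)
o2: d²=53 > ρ²=52 → inactive
o3: d²=34 ≤ ρ²=52; F_rep = 15·(-5,3)/34² = (-0.0649,0.0389)
F = F_att + ΣF_rep = (1.2351,-0.1111)
p' = p + 1/10·F = (-5.8765,0.9889)

Fx=1.2351 Fy=-0.1111 x'=-5.8765 y'=0.9889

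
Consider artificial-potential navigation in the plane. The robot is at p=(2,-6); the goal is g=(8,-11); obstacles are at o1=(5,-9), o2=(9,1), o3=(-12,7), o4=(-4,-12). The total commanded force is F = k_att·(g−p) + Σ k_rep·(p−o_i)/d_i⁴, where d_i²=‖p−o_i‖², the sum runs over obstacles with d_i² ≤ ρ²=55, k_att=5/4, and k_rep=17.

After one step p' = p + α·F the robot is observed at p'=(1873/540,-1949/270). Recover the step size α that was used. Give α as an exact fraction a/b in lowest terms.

α = 1/5

F_att = 5/4·(g−p) = 5/4·(6,-5) = (7.5000,-6.2500)
o1: d²=18 ≤ ρ²=55; F_rep = 17·(-3,3)/18² = (-0.1574,0.1574)
o2: d²=98 > ρ²=55 → inactive
o3: d²=365 > ρ²=55 → inactive
o4: d²=72 > ρ²=55 → inactive
F = F_att + ΣF_rep = (7.3426,-6.0926)
Δp = p'−p = (1.4685,-1.2185); α = Δx/Fx = (793/540) / (793/108) = 1/5
check: Δy/Fy = (-329/270) / (-329/54) = 1/5 ✓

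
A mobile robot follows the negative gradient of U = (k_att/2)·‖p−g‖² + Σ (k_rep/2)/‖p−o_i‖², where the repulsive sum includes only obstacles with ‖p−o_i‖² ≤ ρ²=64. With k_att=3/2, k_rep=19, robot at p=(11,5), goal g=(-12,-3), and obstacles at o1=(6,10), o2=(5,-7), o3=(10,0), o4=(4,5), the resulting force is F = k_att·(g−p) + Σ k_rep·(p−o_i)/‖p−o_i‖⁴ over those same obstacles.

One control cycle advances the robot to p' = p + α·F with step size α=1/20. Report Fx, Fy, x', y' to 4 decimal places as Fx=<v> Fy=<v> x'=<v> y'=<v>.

Fx=-34.3785 Fy=-11.8975 x'=9.2811 y'=4.4051

F_att = 3/2·(g−p) = 3/2·(-23,-8) = (-34.5000,-12.0000)
o1: d²=50 ≤ ρ²=64; F_rep = 19·(5,-5)/50² = (0.0380,-0.0380)
o2: d²=180 > ρ²=64 → inactive
o3: d²=26 ≤ ρ²=64; F_rep = 19·(1,5)/26² = (0.0281,0.1405)
o4: d²=49 ≤ ρ²=64; F_rep = 19·(7,0)/49² = (0.0554,0.0000)
F = F_att + ΣF_rep = (-34.3785,-11.8975)
p' = p + 1/20·F = (9.2811,4.4051)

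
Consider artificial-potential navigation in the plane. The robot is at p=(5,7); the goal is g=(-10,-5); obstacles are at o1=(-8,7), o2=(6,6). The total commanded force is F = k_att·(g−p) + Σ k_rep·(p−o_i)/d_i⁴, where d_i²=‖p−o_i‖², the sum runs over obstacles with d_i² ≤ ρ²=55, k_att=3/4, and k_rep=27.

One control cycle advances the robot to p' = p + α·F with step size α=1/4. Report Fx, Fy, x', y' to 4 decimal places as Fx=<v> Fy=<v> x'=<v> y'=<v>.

Fx=-18.0000 Fy=-2.2500 x'=0.5000 y'=6.4375

F_att = 3/4·(g−p) = 3/4·(-15,-12) = (-11.2500,-9.0000)
o1: d²=169 > ρ²=55 → inactive
o2: d²=2 ≤ ρ²=55; F_rep = 27·(-1,1)/2² = (-6.7500,6.7500)
F = F_att + ΣF_rep = (-18.0000,-2.2500)
p' = p + 1/4·F = (0.5000,6.4375)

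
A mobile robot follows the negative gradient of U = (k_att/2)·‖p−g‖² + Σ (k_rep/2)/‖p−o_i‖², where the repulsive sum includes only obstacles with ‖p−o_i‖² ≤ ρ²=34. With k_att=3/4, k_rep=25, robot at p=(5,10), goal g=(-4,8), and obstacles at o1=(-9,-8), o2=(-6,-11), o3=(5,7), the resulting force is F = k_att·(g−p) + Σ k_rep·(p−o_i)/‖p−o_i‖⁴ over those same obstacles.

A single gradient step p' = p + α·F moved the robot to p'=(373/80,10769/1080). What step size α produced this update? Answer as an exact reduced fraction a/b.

α = 1/20

F_att = 3/4·(g−p) = 3/4·(-9,-2) = (-6.7500,-1.5000)
o1: d²=520 > ρ²=34 → inactive
o2: d²=562 > ρ²=34 → inactive
o3: d²=9 ≤ ρ²=34; F_rep = 25·(0,3)/9² = (0.0000,0.9259)
F = F_att + ΣF_rep = (-6.7500,-0.5741)
Δp = p'−p = (-0.3375,-0.0287); α = Δx/Fx = (-27/80) / (-27/4) = 1/20
check: Δy/Fy = (-31/1080) / (-31/54) = 1/20 ✓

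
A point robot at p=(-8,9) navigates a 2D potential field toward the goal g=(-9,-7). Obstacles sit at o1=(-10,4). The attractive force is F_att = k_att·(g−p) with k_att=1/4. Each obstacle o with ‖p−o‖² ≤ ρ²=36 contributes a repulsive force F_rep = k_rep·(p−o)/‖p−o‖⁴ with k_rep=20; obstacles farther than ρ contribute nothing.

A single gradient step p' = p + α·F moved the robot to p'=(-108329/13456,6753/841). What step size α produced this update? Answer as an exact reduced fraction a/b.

F_att = 1/4·(g−p) = 1/4·(-1,-16) = (-0.2500,-4.0000)
o1: d²=29 ≤ ρ²=36; F_rep = 20·(2,5)/29² = (0.0476,0.1189)
F = F_att + ΣF_rep = (-0.2024,-3.8811)
Δp = p'−p = (-0.0506,-0.9703); α = Δx/Fx = (-681/13456) / (-681/3364) = 1/4
check: Δy/Fy = (-816/841) / (-3264/841) = 1/4 ✓

α = 1/4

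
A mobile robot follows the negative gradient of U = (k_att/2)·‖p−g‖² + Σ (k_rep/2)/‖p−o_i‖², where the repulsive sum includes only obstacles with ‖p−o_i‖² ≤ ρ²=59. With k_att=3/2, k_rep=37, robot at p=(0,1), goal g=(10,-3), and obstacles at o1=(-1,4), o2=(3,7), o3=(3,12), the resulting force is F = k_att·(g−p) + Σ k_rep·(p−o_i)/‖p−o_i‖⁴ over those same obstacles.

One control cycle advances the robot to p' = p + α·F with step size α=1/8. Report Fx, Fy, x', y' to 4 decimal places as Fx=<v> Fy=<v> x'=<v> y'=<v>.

Fx=15.3152 Fy=-7.2196 x'=1.9144 y'=0.0975

F_att = 3/2·(g−p) = 3/2·(10,-4) = (15.0000,-6.0000)
o1: d²=10 ≤ ρ²=59; F_rep = 37·(1,-3)/10² = (0.3700,-1.1100)
o2: d²=45 ≤ ρ²=59; F_rep = 37·(-3,-6)/45² = (-0.0548,-0.1096)
o3: d²=130 > ρ²=59 → inactive
F = F_att + ΣF_rep = (15.3152,-7.2196)
p' = p + 1/8·F = (1.9144,0.0975)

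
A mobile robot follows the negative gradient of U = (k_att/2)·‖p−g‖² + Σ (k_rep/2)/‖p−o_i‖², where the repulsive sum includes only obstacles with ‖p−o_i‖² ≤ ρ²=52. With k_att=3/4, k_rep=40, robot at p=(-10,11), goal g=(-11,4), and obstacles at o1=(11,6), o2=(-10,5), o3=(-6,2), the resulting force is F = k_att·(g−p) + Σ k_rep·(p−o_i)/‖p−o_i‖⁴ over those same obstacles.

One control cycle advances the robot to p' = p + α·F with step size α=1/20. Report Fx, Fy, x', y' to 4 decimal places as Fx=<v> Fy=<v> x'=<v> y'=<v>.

Fx=-0.7500 Fy=-5.0648 x'=-10.0375 y'=10.7468

F_att = 3/4·(g−p) = 3/4·(-1,-7) = (-0.7500,-5.2500)
o1: d²=466 > ρ²=52 → inactive
o2: d²=36 ≤ ρ²=52; F_rep = 40·(0,6)/36² = (0.0000,0.1852)
o3: d²=97 > ρ²=52 → inactive
F = F_att + ΣF_rep = (-0.7500,-5.0648)
p' = p + 1/20·F = (-10.0375,10.7468)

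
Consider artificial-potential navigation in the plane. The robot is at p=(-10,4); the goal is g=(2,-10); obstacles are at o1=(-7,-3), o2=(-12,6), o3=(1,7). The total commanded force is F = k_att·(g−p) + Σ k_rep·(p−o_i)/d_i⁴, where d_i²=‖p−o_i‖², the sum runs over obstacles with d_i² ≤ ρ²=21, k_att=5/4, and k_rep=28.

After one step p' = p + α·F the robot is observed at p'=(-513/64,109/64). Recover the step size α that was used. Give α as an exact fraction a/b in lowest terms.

α = 1/8

F_att = 5/4·(g−p) = 5/4·(12,-14) = (15.0000,-17.5000)
o1: d²=58 > ρ²=21 → inactive
o2: d²=8 ≤ ρ²=21; F_rep = 28·(2,-2)/8² = (0.8750,-0.8750)
o3: d²=130 > ρ²=21 → inactive
F = F_att + ΣF_rep = (15.8750,-18.3750)
Δp = p'−p = (1.9844,-2.2969); α = Δx/Fx = (127/64) / (127/8) = 1/8
check: Δy/Fy = (-147/64) / (-147/8) = 1/8 ✓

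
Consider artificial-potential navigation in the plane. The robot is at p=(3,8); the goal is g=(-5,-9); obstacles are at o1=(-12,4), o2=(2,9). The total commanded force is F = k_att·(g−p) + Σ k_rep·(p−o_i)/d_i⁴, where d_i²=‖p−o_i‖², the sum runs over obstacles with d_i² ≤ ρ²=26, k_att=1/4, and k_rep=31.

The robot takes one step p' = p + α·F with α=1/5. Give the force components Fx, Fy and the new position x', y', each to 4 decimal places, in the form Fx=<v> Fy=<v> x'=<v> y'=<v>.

Fx=5.7500 Fy=-12.0000 x'=4.1500 y'=5.6000

F_att = 1/4·(g−p) = 1/4·(-8,-17) = (-2.0000,-4.2500)
o1: d²=241 > ρ²=26 → inactive
o2: d²=2 ≤ ρ²=26; F_rep = 31·(1,-1)/2² = (7.7500,-7.7500)
F = F_att + ΣF_rep = (5.7500,-12.0000)
p' = p + 1/5·F = (4.1500,5.6000)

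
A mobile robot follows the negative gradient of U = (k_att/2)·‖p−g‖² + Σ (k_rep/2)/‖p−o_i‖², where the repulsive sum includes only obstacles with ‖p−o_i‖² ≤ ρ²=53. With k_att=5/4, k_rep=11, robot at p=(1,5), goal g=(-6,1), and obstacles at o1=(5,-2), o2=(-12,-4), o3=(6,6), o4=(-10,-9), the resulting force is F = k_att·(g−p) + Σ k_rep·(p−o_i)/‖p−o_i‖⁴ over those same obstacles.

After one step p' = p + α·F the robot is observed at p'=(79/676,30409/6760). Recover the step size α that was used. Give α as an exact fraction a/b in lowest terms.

α = 1/10

F_att = 5/4·(g−p) = 5/4·(-7,-4) = (-8.7500,-5.0000)
o1: d²=65 > ρ²=53 → inactive
o2: d²=250 > ρ²=53 → inactive
o3: d²=26 ≤ ρ²=53; F_rep = 11·(-5,-1)/26² = (-0.0814,-0.0163)
o4: d²=317 > ρ²=53 → inactive
F = F_att + ΣF_rep = (-8.8314,-5.0163)
Δp = p'−p = (-0.8831,-0.5016); α = Δx/Fx = (-597/676) / (-2985/338) = 1/10
check: Δy/Fy = (-3391/6760) / (-3391/676) = 1/10 ✓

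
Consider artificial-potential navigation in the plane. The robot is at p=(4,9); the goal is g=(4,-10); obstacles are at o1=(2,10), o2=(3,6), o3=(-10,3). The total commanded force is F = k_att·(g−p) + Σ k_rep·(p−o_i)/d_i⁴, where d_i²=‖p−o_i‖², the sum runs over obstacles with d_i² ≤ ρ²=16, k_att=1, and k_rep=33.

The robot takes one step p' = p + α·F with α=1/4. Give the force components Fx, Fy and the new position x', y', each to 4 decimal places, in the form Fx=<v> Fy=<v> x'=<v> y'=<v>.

F_att = 1·(g−p) = 1·(0,-19) = (0.0000,-19.0000)
o1: d²=5 ≤ ρ²=16; F_rep = 33·(2,-1)/5² = (2.6400,-1.3200)
o2: d²=10 ≤ ρ²=16; F_rep = 33·(1,3)/10² = (0.3300,0.9900)
o3: d²=232 > ρ²=16 → inactive
F = F_att + ΣF_rep = (2.9700,-19.3300)
p' = p + 1/4·F = (4.7425,4.1675)

Fx=2.9700 Fy=-19.3300 x'=4.7425 y'=4.1675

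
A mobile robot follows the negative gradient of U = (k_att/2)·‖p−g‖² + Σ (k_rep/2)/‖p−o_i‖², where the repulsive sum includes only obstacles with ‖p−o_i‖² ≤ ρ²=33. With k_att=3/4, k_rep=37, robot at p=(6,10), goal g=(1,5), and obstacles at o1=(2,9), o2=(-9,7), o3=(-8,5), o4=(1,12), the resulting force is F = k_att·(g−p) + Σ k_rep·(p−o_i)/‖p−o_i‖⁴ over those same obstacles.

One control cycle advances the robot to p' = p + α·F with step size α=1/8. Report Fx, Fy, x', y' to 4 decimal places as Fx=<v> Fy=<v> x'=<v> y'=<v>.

Fx=-3.0179 Fy=-3.7100 x'=5.6228 y'=9.5363

F_att = 3/4·(g−p) = 3/4·(-5,-5) = (-3.7500,-3.7500)
o1: d²=17 ≤ ρ²=33; F_rep = 37·(4,1)/17² = (0.5121,0.1280)
o2: d²=234 > ρ²=33 → inactive
o3: d²=221 > ρ²=33 → inactive
o4: d²=29 ≤ ρ²=33; F_rep = 37·(5,-2)/29² = (0.2200,-0.0880)
F = F_att + ΣF_rep = (-3.0179,-3.7100)
p' = p + 1/8·F = (5.6228,9.5363)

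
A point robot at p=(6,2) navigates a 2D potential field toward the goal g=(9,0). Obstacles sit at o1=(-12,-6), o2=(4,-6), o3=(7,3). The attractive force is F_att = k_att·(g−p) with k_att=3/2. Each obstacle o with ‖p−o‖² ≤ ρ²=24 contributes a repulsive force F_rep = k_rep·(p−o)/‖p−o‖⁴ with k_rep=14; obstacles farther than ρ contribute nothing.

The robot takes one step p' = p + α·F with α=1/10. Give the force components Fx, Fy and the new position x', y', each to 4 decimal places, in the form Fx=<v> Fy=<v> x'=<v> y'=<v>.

F_att = 3/2·(g−p) = 3/2·(3,-2) = (4.5000,-3.0000)
o1: d²=388 > ρ²=24 → inactive
o2: d²=68 > ρ²=24 → inactive
o3: d²=2 ≤ ρ²=24; F_rep = 14·(-1,-1)/2² = (-3.5000,-3.5000)
F = F_att + ΣF_rep = (1.0000,-6.5000)
p' = p + 1/10·F = (6.1000,1.3500)

Fx=1.0000 Fy=-6.5000 x'=6.1000 y'=1.3500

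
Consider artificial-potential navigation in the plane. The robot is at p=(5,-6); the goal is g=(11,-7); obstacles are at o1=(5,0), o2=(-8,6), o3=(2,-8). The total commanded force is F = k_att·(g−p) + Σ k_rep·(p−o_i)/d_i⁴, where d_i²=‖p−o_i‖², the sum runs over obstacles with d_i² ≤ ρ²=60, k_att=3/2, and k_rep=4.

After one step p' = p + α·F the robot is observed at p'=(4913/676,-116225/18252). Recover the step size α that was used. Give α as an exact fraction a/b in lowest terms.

α = 1/4

F_att = 3/2·(g−p) = 3/2·(6,-1) = (9.0000,-1.5000)
o1: d²=36 ≤ ρ²=60; F_rep = 4·(0,-6)/36² = (0.0000,-0.0185)
o2: d²=313 > ρ²=60 → inactive
o3: d²=13 ≤ ρ²=60; F_rep = 4·(3,2)/13² = (0.0710,0.0473)
F = F_att + ΣF_rep = (9.0710,-1.4712)
Δp = p'−p = (2.2678,-0.3678); α = Δx/Fx = (1533/676) / (1533/169) = 1/4
check: Δy/Fy = (-6713/18252) / (-6713/4563) = 1/4 ✓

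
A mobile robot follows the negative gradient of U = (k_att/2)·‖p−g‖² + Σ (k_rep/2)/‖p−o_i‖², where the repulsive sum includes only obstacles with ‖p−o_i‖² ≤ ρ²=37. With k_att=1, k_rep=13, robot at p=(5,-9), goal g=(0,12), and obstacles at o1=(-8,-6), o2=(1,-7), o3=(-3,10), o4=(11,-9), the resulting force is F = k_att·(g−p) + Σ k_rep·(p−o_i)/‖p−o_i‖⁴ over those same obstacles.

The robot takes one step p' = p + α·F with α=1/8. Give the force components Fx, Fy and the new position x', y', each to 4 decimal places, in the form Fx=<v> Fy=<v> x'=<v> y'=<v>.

Fx=-4.9302 Fy=20.9350 x'=4.3837 y'=-6.3831

F_att = 1·(g−p) = 1·(-5,21) = (-5.0000,21.0000)
o1: d²=178 > ρ²=37 → inactive
o2: d²=20 ≤ ρ²=37; F_rep = 13·(4,-2)/20² = (0.1300,-0.0650)
o3: d²=425 > ρ²=37 → inactive
o4: d²=36 ≤ ρ²=37; F_rep = 13·(-6,0)/36² = (-0.0602,0.0000)
F = F_att + ΣF_rep = (-4.9302,20.9350)
p' = p + 1/8·F = (4.3837,-6.3831)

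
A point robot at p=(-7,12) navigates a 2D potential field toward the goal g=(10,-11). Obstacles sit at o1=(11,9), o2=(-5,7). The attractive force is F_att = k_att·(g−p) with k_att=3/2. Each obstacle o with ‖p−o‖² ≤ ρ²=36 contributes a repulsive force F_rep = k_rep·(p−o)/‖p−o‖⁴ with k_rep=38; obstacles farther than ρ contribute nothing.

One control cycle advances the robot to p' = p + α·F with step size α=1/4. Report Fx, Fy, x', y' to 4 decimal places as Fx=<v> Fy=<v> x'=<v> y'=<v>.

F_att = 3/2·(g−p) = 3/2·(17,-23) = (25.5000,-34.5000)
o1: d²=333 > ρ²=36 → inactive
o2: d²=29 ≤ ρ²=36; F_rep = 38·(-2,5)/29² = (-0.0904,0.2259)
F = F_att + ΣF_rep = (25.4096,-34.2741)
p' = p + 1/4·F = (-0.6476,3.4315)

Fx=25.4096 Fy=-34.2741 x'=-0.6476 y'=3.4315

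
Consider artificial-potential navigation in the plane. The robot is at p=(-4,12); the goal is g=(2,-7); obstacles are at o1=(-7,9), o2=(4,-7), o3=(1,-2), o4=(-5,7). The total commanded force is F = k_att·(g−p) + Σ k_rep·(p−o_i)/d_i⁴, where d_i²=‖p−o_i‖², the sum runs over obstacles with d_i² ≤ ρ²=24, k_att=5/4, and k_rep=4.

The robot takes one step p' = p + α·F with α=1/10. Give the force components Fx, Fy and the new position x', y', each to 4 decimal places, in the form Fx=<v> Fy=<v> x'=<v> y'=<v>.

F_att = 5/4·(g−p) = 5/4·(6,-19) = (7.5000,-23.7500)
o1: d²=18 ≤ ρ²=24; F_rep = 4·(3,3)/18² = (0.0370,0.0370)
o2: d²=425 > ρ²=24 → inactive
o3: d²=221 > ρ²=24 → inactive
o4: d²=26 > ρ²=24 → inactive
F = F_att + ΣF_rep = (7.5370,-23.7130)
p' = p + 1/10·F = (-3.2463,9.6287)

Fx=7.5370 Fy=-23.7130 x'=-3.2463 y'=9.6287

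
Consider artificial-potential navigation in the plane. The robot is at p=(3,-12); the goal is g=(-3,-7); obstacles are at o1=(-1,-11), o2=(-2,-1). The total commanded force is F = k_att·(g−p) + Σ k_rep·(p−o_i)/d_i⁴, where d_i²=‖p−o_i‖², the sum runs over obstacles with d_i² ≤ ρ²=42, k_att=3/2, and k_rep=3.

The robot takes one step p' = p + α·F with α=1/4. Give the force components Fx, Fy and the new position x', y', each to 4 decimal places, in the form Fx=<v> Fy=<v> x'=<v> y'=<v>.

F_att = 3/2·(g−p) = 3/2·(-6,5) = (-9.0000,7.5000)
o1: d²=17 ≤ ρ²=42; F_rep = 3·(4,-1)/17² = (0.0415,-0.0104)
o2: d²=146 > ρ²=42 → inactive
F = F_att + ΣF_rep = (-8.9585,7.4896)
p' = p + 1/4·F = (0.7604,-10.1276)

Fx=-8.9585 Fy=7.4896 x'=0.7604 y'=-10.1276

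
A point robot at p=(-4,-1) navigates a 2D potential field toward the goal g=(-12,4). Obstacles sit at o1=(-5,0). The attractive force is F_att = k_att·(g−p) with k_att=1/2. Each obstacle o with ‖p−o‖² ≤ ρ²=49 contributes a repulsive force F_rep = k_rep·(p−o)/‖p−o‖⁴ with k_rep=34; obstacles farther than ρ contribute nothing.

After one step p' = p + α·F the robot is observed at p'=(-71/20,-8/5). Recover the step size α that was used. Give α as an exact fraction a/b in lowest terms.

F_att = 1/2·(g−p) = 1/2·(-8,5) = (-4.0000,2.5000)
o1: d²=2 ≤ ρ²=49; F_rep = 34·(1,-1)/2² = (8.5000,-8.5000)
F = F_att + ΣF_rep = (4.5000,-6.0000)
Δp = p'−p = (0.4500,-0.6000); α = Δx/Fx = (9/20) / (9/2) = 1/10
check: Δy/Fy = (-3/5) / (-6) = 1/10 ✓

α = 1/10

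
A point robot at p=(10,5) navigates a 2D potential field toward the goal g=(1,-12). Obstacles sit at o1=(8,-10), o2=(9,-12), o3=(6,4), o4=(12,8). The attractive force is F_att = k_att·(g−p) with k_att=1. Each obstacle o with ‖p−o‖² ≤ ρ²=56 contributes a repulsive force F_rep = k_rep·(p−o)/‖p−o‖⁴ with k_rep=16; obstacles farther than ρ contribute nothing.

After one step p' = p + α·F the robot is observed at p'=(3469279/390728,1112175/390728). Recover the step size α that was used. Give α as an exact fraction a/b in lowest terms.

F_att = 1·(g−p) = 1·(-9,-17) = (-9.0000,-17.0000)
o1: d²=229 > ρ²=56 → inactive
o2: d²=290 > ρ²=56 → inactive
o3: d²=17 ≤ ρ²=56; F_rep = 16·(4,1)/17² = (0.2215,0.0554)
o4: d²=13 ≤ ρ²=56; F_rep = 16·(-2,-3)/13² = (-0.1893,-0.2840)
F = F_att + ΣF_rep = (-8.9679,-17.2287)
Δp = p'−p = (-1.1210,-2.1536); α = Δx/Fx = (-438001/390728) / (-438001/48841) = 1/8
check: Δy/Fy = (-841465/390728) / (-841465/48841) = 1/8 ✓

α = 1/8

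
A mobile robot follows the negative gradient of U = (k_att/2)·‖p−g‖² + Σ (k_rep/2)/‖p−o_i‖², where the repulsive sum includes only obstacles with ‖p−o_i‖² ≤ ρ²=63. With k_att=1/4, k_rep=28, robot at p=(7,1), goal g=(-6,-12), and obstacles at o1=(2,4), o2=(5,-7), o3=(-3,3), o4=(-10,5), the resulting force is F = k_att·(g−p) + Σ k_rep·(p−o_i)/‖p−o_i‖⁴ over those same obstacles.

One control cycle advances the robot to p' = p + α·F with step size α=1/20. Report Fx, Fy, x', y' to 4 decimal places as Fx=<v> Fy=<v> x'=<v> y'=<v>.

Fx=-3.1289 Fy=-3.3227 x'=6.8436 y'=0.8339

F_att = 1/4·(g−p) = 1/4·(-13,-13) = (-3.2500,-3.2500)
o1: d²=34 ≤ ρ²=63; F_rep = 28·(5,-3)/34² = (0.1211,-0.0727)
o2: d²=68 > ρ²=63 → inactive
o3: d²=104 > ρ²=63 → inactive
o4: d²=305 > ρ²=63 → inactive
F = F_att + ΣF_rep = (-3.1289,-3.3227)
p' = p + 1/20·F = (6.8436,0.8339)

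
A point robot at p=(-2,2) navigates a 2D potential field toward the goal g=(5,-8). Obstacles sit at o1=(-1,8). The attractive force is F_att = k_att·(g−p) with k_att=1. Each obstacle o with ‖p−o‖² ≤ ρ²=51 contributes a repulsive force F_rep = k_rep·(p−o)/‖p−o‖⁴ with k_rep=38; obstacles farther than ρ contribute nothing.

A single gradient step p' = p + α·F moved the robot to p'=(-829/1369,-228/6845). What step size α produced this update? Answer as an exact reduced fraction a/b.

α = 1/5

F_att = 1·(g−p) = 1·(7,-10) = (7.0000,-10.0000)
o1: d²=37 ≤ ρ²=51; F_rep = 38·(-1,-6)/37² = (-0.0278,-0.1665)
F = F_att + ΣF_rep = (6.9722,-10.1665)
Δp = p'−p = (1.3944,-2.0333); α = Δx/Fx = (1909/1369) / (9545/1369) = 1/5
check: Δy/Fy = (-13918/6845) / (-13918/1369) = 1/5 ✓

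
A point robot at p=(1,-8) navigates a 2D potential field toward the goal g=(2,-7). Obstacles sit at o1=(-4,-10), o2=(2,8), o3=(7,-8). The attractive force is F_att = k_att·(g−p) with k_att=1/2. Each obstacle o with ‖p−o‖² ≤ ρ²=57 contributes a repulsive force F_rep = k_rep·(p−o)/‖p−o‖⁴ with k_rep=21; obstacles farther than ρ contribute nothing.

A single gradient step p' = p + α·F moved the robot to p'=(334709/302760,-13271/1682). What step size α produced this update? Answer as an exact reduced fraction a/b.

α = 1/5

F_att = 1/2·(g−p) = 1/2·(1,1) = (0.5000,0.5000)
o1: d²=29 ≤ ρ²=57; F_rep = 21·(5,2)/29² = (0.1249,0.0499)
o2: d²=257 > ρ²=57 → inactive
o3: d²=36 ≤ ρ²=57; F_rep = 21·(-6,0)/36² = (-0.0972,0.0000)
F = F_att + ΣF_rep = (0.5276,0.5499)
Δp = p'−p = (0.1055,0.1100); α = Δx/Fx = (31949/302760) / (31949/60552) = 1/5
check: Δy/Fy = (185/1682) / (925/1682) = 1/5 ✓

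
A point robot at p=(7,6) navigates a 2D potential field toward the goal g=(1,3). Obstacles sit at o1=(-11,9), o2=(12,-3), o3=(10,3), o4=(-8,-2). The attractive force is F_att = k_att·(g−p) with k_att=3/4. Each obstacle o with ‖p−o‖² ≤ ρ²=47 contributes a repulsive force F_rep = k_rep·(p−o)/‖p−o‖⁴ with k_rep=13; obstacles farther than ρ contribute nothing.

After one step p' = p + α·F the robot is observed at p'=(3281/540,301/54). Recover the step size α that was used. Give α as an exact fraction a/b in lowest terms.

α = 1/5

F_att = 3/4·(g−p) = 3/4·(-6,-3) = (-4.5000,-2.2500)
o1: d²=333 > ρ²=47 → inactive
o2: d²=106 > ρ²=47 → inactive
o3: d²=18 ≤ ρ²=47; F_rep = 13·(-3,3)/18² = (-0.1204,0.1204)
o4: d²=289 > ρ²=47 → inactive
F = F_att + ΣF_rep = (-4.6204,-2.1296)
Δp = p'−p = (-0.9241,-0.4259); α = Δx/Fx = (-499/540) / (-499/108) = 1/5
check: Δy/Fy = (-23/54) / (-115/54) = 1/5 ✓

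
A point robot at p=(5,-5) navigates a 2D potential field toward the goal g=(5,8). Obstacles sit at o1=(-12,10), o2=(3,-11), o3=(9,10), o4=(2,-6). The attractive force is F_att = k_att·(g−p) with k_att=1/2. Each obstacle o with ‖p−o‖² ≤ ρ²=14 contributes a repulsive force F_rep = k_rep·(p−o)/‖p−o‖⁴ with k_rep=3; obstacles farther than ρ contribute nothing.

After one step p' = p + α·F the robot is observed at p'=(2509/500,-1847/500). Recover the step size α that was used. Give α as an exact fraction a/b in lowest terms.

F_att = 1/2·(g−p) = 1/2·(0,13) = (0.0000,6.5000)
o1: d²=514 > ρ²=14 → inactive
o2: d²=40 > ρ²=14 → inactive
o3: d²=241 > ρ²=14 → inactive
o4: d²=10 ≤ ρ²=14; F_rep = 3·(3,1)/10² = (0.0900,0.0300)
F = F_att + ΣF_rep = (0.0900,6.5300)
Δp = p'−p = (0.0180,1.3060); α = Δx/Fx = (9/500) / (9/100) = 1/5
check: Δy/Fy = (653/500) / (653/100) = 1/5 ✓

α = 1/5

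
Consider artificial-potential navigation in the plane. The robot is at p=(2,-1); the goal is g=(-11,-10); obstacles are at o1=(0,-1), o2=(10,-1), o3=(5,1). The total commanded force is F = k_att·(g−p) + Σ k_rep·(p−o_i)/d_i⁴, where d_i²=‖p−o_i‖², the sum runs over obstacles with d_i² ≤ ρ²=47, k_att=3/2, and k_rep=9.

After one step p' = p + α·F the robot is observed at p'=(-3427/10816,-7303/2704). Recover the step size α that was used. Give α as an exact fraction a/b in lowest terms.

F_att = 3/2·(g−p) = 3/2·(-13,-9) = (-19.5000,-13.5000)
o1: d²=4 ≤ ρ²=47; F_rep = 9·(2,0)/4² = (1.1250,0.0000)
o2: d²=64 > ρ²=47 → inactive
o3: d²=13 ≤ ρ²=47; F_rep = 9·(-3,-2)/13² = (-0.1598,-0.1065)
F = F_att + ΣF_rep = (-18.5348,-13.6065)
Δp = p'−p = (-2.3168,-1.7008); α = Δx/Fx = (-25059/10816) / (-25059/1352) = 1/8
check: Δy/Fy = (-4599/2704) / (-4599/338) = 1/8 ✓

α = 1/8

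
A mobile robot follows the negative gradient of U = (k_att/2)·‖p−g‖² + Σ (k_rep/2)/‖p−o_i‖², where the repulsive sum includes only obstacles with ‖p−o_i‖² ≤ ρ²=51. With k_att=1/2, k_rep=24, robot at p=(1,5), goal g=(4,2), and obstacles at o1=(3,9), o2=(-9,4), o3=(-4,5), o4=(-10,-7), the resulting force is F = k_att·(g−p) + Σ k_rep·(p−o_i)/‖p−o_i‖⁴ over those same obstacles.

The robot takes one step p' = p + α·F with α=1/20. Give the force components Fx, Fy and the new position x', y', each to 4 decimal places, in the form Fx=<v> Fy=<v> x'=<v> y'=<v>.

Fx=1.5720 Fy=-1.7400 x'=1.0786 y'=4.9130

F_att = 1/2·(g−p) = 1/2·(3,-3) = (1.5000,-1.5000)
o1: d²=20 ≤ ρ²=51; F_rep = 24·(-2,-4)/20² = (-0.1200,-0.2400)
o2: d²=101 > ρ²=51 → inactive
o3: d²=25 ≤ ρ²=51; F_rep = 24·(5,0)/25² = (0.1920,0.0000)
o4: d²=265 > ρ²=51 → inactive
F = F_att + ΣF_rep = (1.5720,-1.7400)
p' = p + 1/20·F = (1.0786,4.9130)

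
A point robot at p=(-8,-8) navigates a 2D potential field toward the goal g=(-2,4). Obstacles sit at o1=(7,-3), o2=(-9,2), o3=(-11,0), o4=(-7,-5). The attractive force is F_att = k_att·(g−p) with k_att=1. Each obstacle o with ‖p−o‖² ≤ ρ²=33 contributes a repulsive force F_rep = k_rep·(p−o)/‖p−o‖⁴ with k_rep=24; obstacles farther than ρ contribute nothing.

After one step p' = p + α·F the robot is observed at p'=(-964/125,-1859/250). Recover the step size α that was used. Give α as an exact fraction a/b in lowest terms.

F_att = 1·(g−p) = 1·(6,12) = (6.0000,12.0000)
o1: d²=250 > ρ²=33 → inactive
o2: d²=101 > ρ²=33 → inactive
o3: d²=73 > ρ²=33 → inactive
o4: d²=10 ≤ ρ²=33; F_rep = 24·(-1,-3)/10² = (-0.2400,-0.7200)
F = F_att + ΣF_rep = (5.7600,11.2800)
Δp = p'−p = (0.2880,0.5640); α = Δx/Fx = (36/125) / (144/25) = 1/20
check: Δy/Fy = (141/250) / (282/25) = 1/20 ✓

α = 1/20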